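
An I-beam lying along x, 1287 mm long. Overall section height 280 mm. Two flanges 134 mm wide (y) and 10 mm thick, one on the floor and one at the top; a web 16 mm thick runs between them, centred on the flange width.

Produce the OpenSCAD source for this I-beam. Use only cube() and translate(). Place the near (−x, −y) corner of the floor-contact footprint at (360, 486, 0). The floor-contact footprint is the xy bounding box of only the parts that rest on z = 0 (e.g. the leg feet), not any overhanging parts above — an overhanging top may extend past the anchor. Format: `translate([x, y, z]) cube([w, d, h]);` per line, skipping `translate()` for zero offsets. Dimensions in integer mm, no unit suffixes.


translate([360, 486, 0]) cube([1287, 134, 10]);
translate([360, 545, 10]) cube([1287, 16, 260]);
translate([360, 486, 270]) cube([1287, 134, 10]);


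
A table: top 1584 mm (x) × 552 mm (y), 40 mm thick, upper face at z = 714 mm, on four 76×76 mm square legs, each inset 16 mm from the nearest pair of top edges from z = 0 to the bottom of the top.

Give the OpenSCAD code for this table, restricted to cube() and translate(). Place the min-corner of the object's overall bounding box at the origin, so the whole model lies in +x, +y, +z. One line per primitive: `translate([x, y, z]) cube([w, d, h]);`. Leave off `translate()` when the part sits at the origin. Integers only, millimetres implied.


translate([0, 0, 674]) cube([1584, 552, 40]);
translate([16, 16, 0]) cube([76, 76, 674]);
translate([1492, 16, 0]) cube([76, 76, 674]);
translate([16, 460, 0]) cube([76, 76, 674]);
translate([1492, 460, 0]) cube([76, 76, 674]);


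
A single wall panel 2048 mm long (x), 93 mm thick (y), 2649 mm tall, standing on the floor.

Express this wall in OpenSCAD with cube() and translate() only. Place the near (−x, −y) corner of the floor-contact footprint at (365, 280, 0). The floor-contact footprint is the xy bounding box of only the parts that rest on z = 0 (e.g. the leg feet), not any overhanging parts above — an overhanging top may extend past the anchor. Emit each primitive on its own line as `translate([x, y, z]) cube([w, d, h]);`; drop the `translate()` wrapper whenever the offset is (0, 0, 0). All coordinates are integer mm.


translate([365, 280, 0]) cube([2048, 93, 2649]);


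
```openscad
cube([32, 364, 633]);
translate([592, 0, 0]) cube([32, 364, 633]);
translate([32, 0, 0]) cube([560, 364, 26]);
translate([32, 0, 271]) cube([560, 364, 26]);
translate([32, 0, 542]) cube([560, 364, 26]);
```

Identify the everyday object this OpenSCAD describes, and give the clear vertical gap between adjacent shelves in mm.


A bookshelf. The clear shelf gap is 245 mm.

Two tall side panels with 3 horizontal boards between them — a bookshelf. The first two shelf undersides are at z = 0 and z = 271; with shelf thickness 26, the clear gap is 271 − 0 − 26 = 245 mm.


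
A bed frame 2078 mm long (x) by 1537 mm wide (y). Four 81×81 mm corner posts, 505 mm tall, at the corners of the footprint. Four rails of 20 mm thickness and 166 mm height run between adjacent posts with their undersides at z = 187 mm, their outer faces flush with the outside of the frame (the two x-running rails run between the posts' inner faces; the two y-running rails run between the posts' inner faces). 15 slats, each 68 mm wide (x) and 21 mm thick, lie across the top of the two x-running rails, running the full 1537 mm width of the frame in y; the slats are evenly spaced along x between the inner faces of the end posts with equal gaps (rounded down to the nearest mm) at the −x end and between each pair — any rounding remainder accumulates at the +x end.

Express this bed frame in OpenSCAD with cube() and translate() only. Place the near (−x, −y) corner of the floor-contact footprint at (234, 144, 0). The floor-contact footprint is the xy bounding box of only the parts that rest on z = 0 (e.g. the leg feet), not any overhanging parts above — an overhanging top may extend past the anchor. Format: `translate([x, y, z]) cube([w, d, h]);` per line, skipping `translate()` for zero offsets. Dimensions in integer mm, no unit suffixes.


translate([234, 144, 0]) cube([81, 81, 505]);
translate([234, 1600, 0]) cube([81, 81, 505]);
translate([2231, 144, 0]) cube([81, 81, 505]);
translate([2231, 1600, 0]) cube([81, 81, 505]);
translate([315, 144, 187]) cube([1916, 20, 166]);
translate([315, 1661, 187]) cube([1916, 20, 166]);
translate([234, 225, 187]) cube([20, 1375, 166]);
translate([2292, 225, 187]) cube([20, 1375, 166]);
translate([371, 144, 353]) cube([68, 1537, 21]);
translate([495, 144, 353]) cube([68, 1537, 21]);
translate([619, 144, 353]) cube([68, 1537, 21]);
translate([743, 144, 353]) cube([68, 1537, 21]);
translate([867, 144, 353]) cube([68, 1537, 21]);
translate([991, 144, 353]) cube([68, 1537, 21]);
translate([1115, 144, 353]) cube([68, 1537, 21]);
translate([1239, 144, 353]) cube([68, 1537, 21]);
translate([1363, 144, 353]) cube([68, 1537, 21]);
translate([1487, 144, 353]) cube([68, 1537, 21]);
translate([1611, 144, 353]) cube([68, 1537, 21]);
translate([1735, 144, 353]) cube([68, 1537, 21]);
translate([1859, 144, 353]) cube([68, 1537, 21]);
translate([1983, 144, 353]) cube([68, 1537, 21]);
translate([2107, 144, 353]) cube([68, 1537, 21]);


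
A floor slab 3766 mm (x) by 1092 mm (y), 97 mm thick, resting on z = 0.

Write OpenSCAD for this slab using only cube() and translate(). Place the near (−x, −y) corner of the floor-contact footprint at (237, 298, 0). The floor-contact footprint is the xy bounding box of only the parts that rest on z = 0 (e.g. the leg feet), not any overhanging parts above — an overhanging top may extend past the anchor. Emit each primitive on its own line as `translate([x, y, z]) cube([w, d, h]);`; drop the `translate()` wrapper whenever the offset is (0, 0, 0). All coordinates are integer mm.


translate([237, 298, 0]) cube([3766, 1092, 97]);


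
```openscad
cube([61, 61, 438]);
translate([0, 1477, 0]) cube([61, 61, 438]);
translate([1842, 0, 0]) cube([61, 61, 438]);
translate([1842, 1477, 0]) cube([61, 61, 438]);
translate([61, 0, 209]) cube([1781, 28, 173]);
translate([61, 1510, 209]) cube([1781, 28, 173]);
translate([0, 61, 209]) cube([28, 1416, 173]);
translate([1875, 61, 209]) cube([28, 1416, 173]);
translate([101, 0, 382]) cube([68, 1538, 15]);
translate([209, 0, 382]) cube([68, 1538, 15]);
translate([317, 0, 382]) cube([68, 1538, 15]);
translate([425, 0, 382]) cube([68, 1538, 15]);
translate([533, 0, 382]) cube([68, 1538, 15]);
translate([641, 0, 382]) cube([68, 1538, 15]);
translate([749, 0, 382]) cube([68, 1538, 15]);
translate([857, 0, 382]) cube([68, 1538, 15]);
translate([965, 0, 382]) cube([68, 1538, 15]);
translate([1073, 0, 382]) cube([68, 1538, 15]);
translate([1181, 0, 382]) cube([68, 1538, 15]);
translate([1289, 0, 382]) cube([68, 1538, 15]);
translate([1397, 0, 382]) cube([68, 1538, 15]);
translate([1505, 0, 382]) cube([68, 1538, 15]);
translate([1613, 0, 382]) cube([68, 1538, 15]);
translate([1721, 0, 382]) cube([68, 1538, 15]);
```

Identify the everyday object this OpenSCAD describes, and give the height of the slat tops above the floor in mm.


A bed frame. The slat-top height is 397 mm.

Four posts, four rails, and a row of slats — a bed frame. Slats sit on the rails at z = 209 + 173 = 382; with slat thickness 15, the top is 397 mm.


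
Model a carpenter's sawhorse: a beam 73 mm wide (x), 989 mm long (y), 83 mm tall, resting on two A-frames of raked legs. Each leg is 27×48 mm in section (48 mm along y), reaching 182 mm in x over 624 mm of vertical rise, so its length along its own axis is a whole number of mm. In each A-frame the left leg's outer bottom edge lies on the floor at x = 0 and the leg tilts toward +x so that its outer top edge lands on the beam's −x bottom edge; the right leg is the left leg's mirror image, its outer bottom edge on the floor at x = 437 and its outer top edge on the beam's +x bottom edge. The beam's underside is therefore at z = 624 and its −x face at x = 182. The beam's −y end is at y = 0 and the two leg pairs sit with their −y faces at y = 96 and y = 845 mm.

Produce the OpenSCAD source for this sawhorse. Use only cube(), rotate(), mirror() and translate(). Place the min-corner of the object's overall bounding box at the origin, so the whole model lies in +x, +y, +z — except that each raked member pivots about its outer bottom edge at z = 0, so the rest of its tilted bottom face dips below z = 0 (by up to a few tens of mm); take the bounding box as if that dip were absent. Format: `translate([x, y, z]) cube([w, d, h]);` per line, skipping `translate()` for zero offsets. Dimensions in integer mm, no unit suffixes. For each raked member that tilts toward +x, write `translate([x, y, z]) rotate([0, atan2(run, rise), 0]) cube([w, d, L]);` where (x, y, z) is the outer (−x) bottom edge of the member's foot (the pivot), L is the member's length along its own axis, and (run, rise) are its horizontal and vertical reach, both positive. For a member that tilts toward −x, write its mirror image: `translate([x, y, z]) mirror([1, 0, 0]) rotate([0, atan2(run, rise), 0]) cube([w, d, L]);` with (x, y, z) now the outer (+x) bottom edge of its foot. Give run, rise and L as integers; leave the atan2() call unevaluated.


translate([182, 0, 624]) cube([73, 989, 83]);
translate([0, 96, 0]) rotate([0, atan2(182, 624), 0]) cube([27, 48, 650]);
translate([437, 96, 0]) mirror([1, 0, 0]) rotate([0, atan2(182, 624), 0]) cube([27, 48, 650]);
translate([0, 845, 0]) rotate([0, atan2(182, 624), 0]) cube([27, 48, 650]);
translate([437, 845, 0]) mirror([1, 0, 0]) rotate([0, atan2(182, 624), 0]) cube([27, 48, 650]);


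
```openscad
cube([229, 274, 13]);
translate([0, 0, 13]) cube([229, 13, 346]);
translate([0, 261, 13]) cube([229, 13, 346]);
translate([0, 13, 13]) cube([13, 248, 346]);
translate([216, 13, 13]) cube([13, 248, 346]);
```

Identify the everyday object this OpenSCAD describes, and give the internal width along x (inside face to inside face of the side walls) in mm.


An open box. The internal width is 203 mm.

A 229×274 base slab with four walls standing on it — an open box. The base is 229 mm wide and the walls are 13 mm thick, so the internal width is 229 − 2 × 13 = 203 mm.


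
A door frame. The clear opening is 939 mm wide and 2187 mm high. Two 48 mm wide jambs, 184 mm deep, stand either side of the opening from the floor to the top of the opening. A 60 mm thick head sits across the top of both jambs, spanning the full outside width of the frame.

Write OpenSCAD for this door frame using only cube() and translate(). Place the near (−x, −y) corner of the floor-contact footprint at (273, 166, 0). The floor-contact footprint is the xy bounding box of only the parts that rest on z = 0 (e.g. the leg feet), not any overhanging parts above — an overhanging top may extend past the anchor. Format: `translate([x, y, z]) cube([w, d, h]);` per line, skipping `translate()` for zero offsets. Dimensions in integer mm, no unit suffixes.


translate([273, 166, 0]) cube([48, 184, 2187]);
translate([1260, 166, 0]) cube([48, 184, 2187]);
translate([273, 166, 2187]) cube([1035, 184, 60]);


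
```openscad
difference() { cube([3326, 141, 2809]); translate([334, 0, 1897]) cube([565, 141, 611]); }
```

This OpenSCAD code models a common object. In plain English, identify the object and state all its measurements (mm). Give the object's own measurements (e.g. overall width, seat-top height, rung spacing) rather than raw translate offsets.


A wall 3326 mm long (x), 141 mm thick (y), 2809 mm tall, with a rectangular window opening cut through it. The opening is 565 mm wide and 611 mm tall; its sill is at z = 1897 mm and its near (−x) edge is 334 mm from the wall's −x end. The opening passes through the full wall thickness.


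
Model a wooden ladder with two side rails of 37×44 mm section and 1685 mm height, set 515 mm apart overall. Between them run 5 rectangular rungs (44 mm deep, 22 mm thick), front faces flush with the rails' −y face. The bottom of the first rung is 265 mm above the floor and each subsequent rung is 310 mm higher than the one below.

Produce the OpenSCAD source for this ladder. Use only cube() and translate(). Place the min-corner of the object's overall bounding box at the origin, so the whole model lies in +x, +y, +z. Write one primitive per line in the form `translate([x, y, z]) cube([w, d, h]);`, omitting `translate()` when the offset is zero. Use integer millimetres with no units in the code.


cube([37, 44, 1685]);
translate([478, 0, 0]) cube([37, 44, 1685]);
translate([37, 0, 265]) cube([441, 44, 22]);
translate([37, 0, 575]) cube([441, 44, 22]);
translate([37, 0, 885]) cube([441, 44, 22]);
translate([37, 0, 1195]) cube([441, 44, 22]);
translate([37, 0, 1505]) cube([441, 44, 22]);


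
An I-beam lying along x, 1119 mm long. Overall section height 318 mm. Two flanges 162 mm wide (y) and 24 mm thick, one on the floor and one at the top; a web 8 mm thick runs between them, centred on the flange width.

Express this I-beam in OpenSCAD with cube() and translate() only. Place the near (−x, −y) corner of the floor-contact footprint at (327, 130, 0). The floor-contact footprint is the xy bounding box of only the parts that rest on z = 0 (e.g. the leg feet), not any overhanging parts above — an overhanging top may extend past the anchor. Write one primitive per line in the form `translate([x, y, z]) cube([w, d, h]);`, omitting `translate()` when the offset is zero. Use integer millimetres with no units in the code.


translate([327, 130, 0]) cube([1119, 162, 24]);
translate([327, 207, 24]) cube([1119, 8, 270]);
translate([327, 130, 294]) cube([1119, 162, 24]);


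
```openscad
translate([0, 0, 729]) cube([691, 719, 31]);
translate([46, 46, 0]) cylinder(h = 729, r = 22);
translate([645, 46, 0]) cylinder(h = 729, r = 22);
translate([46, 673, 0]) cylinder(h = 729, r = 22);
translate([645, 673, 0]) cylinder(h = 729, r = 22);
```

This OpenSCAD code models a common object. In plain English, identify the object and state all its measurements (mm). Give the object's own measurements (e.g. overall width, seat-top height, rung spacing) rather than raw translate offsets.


A table: top 691 mm (x) × 719 mm (y), 31 mm thick, upper face at z = 760 mm, on four round legs of 44 mm diameter, each leg's bounding box inset 24 mm from the nearest pair of top edges from z = 0 to the bottom of the top.


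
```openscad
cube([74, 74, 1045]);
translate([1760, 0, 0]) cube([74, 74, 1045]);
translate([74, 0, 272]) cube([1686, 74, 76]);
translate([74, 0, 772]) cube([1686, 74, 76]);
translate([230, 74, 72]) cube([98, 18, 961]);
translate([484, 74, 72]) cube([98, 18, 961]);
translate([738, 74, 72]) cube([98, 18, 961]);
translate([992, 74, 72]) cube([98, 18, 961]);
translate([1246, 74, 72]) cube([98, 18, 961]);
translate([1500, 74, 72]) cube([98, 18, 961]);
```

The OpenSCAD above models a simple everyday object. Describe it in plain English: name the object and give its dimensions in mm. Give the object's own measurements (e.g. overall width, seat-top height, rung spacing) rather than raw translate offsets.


A fence section. Two 74×74 mm posts, 1045 mm tall, stand on the floor with a clear span of 1686 mm between their inner faces. Two horizontal rails of 74×76 mm section span the gap between the posts with their undersides at z = 272 mm and z = 772 mm, flush with the posts' −y face. 6 pickets, each 98 mm wide, 18 mm thick and 961 mm tall, are fixed to the +y face of the rails with their bottoms at z = 72 mm, spaced across the span with a 156 mm gap after the −x post and between neighbouring pickets, with 162 mm left before the +x post.


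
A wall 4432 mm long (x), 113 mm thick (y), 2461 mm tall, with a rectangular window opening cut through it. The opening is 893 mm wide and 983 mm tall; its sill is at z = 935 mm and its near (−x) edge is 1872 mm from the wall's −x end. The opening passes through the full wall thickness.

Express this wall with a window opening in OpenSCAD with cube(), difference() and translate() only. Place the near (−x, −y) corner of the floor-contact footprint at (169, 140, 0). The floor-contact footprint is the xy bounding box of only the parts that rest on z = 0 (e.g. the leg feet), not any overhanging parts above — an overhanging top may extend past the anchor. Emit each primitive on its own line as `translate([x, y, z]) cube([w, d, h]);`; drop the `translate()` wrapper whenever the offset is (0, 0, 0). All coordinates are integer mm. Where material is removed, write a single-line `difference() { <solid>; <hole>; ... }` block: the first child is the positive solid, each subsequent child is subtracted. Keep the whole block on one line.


difference() { translate([169, 140, 0]) cube([4432, 113, 2461]); translate([2041, 140, 935]) cube([893, 113, 983]); }


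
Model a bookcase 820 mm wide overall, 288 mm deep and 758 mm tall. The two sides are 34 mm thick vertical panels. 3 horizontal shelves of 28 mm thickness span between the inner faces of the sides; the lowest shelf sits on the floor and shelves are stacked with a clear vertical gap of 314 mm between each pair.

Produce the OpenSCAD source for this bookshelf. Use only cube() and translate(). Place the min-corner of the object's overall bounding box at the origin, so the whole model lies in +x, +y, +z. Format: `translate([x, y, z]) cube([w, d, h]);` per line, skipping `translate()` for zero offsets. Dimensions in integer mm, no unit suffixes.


cube([34, 288, 758]);
translate([786, 0, 0]) cube([34, 288, 758]);
translate([34, 0, 0]) cube([752, 288, 28]);
translate([34, 0, 342]) cube([752, 288, 28]);
translate([34, 0, 684]) cube([752, 288, 28]);


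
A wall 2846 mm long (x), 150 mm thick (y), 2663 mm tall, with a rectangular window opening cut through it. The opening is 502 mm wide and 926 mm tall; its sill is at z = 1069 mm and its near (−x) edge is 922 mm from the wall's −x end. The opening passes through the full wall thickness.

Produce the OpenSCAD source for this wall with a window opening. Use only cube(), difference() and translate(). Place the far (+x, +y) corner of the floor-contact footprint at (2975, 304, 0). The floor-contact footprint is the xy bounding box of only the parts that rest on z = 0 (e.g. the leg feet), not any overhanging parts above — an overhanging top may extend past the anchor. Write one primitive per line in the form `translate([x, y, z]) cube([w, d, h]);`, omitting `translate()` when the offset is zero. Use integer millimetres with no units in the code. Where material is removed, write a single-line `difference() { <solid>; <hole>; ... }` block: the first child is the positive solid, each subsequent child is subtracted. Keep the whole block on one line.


difference() { translate([129, 154, 0]) cube([2846, 150, 2663]); translate([1051, 154, 1069]) cube([502, 150, 926]); }


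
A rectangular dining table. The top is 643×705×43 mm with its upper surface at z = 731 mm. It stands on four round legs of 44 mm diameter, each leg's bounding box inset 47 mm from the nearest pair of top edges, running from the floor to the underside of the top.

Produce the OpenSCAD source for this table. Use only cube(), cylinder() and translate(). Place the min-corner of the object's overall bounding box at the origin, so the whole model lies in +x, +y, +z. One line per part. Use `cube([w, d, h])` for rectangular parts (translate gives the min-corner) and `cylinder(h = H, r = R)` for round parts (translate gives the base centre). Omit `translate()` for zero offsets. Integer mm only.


translate([0, 0, 688]) cube([643, 705, 43]);
translate([69, 69, 0]) cylinder(h = 688, r = 22);
translate([574, 69, 0]) cylinder(h = 688, r = 22);
translate([69, 636, 0]) cylinder(h = 688, r = 22);
translate([574, 636, 0]) cylinder(h = 688, r = 22);


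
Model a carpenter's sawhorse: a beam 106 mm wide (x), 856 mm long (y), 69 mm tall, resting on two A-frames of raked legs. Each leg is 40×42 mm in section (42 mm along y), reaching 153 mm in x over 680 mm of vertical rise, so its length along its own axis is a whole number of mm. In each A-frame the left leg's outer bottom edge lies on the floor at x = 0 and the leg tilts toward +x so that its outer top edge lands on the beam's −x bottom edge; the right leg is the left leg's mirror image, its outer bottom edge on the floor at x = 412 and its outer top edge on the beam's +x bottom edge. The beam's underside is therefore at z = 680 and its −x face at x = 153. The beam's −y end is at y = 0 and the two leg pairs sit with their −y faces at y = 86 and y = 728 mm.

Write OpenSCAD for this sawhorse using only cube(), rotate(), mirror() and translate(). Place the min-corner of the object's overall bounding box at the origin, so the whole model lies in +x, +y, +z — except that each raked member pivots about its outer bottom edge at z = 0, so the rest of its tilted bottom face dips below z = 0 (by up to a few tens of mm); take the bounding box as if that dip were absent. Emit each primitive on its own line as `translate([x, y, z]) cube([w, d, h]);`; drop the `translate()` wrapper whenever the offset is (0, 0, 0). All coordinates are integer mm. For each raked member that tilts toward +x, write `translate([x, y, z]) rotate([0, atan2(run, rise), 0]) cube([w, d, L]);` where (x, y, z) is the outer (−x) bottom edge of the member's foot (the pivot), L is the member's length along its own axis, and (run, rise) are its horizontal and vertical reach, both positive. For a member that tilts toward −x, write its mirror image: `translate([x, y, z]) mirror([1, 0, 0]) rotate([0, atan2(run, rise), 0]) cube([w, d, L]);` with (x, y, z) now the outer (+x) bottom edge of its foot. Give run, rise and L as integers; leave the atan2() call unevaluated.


translate([153, 0, 680]) cube([106, 856, 69]);
translate([0, 86, 0]) rotate([0, atan2(153, 680), 0]) cube([40, 42, 697]);
translate([412, 86, 0]) mirror([1, 0, 0]) rotate([0, atan2(153, 680), 0]) cube([40, 42, 697]);
translate([0, 728, 0]) rotate([0, atan2(153, 680), 0]) cube([40, 42, 697]);
translate([412, 728, 0]) mirror([1, 0, 0]) rotate([0, atan2(153, 680), 0]) cube([40, 42, 697]);


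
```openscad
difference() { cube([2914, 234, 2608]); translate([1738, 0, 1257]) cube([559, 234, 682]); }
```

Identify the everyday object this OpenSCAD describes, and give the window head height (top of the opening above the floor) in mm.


A wall with a window opening. The window head height is 1939 mm.

A wall with a rectangular opening subtracted — a window. Sill at z = 1257, opening 682 mm tall, so the head is at 1257 + 682 = 1939 mm.


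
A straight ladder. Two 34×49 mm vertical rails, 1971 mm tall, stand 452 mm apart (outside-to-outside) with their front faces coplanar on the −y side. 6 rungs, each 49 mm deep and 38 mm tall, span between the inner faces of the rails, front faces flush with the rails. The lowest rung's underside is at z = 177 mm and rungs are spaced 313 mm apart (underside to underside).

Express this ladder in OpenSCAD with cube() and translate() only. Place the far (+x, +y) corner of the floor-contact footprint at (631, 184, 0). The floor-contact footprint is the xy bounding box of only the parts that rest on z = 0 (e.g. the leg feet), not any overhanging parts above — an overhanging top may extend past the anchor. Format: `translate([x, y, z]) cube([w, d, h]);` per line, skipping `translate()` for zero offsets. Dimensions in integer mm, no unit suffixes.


// rung span = 452 - 2*34 = 384
// rung[k] z = 177 + k*313
translate([179, 135, 0]) cube([34, 49, 1971]);
translate([597, 135, 0]) cube([34, 49, 1971]);
translate([213, 135, 177]) cube([384, 49, 38]);
translate([213, 135, 490]) cube([384, 49, 38]);
translate([213, 135, 803]) cube([384, 49, 38]);
translate([213, 135, 1116]) cube([384, 49, 38]);
translate([213, 135, 1429]) cube([384, 49, 38]);
translate([213, 135, 1742]) cube([384, 49, 38]);


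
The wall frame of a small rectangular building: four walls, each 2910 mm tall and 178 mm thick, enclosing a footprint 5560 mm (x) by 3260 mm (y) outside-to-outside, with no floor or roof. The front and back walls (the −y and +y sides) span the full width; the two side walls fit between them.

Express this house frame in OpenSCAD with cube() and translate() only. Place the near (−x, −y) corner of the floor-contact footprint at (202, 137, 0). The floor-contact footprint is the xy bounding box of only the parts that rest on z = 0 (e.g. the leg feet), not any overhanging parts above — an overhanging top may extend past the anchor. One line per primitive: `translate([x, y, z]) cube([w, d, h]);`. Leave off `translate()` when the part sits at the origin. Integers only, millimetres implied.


translate([202, 137, 0]) cube([5560, 178, 2910]);
translate([202, 3219, 0]) cube([5560, 178, 2910]);
translate([202, 315, 0]) cube([178, 2904, 2910]);
translate([5584, 315, 0]) cube([178, 2904, 2910]);


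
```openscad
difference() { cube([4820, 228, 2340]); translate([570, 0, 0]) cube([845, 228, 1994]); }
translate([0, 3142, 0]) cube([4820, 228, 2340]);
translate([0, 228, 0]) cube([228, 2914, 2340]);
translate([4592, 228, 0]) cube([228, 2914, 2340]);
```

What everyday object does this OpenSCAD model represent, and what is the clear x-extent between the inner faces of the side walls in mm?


A single room. The interior width is 4364 mm.

Four walls enclosing a rectangle with a door in the front wall — a room. Outside width 4820 minus two 228 mm walls gives 4364 mm.


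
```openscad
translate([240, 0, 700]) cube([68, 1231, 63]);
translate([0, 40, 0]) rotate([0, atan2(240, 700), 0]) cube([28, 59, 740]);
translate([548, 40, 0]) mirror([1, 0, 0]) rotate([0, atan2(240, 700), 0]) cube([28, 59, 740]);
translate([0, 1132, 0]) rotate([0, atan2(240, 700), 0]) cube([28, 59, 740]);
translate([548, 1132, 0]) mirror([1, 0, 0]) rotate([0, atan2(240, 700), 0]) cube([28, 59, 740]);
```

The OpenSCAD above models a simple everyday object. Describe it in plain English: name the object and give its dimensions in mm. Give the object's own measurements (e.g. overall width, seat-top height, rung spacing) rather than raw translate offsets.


A sawhorse. A 68×1231×63 mm beam (x, y, z) sits on two A-frame leg pairs. Each pair is two raked legs of 28×59 mm section (59 mm along y) splaying symmetrically in x. Each leg rises 700 mm vertically over 240 mm of horizontal reach and is 740 mm long along its own axis. Every leg's outer bottom edge rests on the floor and its outer top edge meets a bottom edge of the beam — the left legs (tilting toward +x) meet the beam's −x bottom edge, the right legs (their mirror images, tilting toward −x) meet its +x bottom edge — so the leg tops tuck under the beam, the beam's underside is 700 mm above the floor, and the feet are 548 mm apart outside-to-outside with the beam centred between them. The two leg pairs are set in 40 mm from either end of the beam.


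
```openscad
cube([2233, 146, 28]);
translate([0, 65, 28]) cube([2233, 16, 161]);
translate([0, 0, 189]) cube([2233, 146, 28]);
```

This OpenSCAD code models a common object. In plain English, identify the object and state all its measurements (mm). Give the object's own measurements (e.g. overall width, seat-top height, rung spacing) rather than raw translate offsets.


An I-beam lying along x, 2233 mm long. Overall section height 217 mm. Two flanges 146 mm wide (y) and 28 mm thick, one on the floor and one at the top; a web 16 mm thick runs between them, centred on the flange width.


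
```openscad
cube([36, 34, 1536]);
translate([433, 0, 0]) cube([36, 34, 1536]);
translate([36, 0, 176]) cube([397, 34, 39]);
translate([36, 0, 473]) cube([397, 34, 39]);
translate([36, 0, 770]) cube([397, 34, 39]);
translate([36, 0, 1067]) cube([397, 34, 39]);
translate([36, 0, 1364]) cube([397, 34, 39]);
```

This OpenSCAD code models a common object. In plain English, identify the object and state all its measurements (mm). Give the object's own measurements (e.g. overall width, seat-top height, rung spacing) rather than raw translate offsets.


A straight ladder. Two 36×34 mm vertical rails, 1536 mm tall, stand 469 mm apart (outside-to-outside) with their front faces coplanar on the −y side. 5 rungs, each 34 mm deep and 39 mm tall, span between the inner faces of the rails, front faces flush with the rails. The lowest rung's underside is at z = 176 mm and rungs are spaced 297 mm apart (underside to underside).


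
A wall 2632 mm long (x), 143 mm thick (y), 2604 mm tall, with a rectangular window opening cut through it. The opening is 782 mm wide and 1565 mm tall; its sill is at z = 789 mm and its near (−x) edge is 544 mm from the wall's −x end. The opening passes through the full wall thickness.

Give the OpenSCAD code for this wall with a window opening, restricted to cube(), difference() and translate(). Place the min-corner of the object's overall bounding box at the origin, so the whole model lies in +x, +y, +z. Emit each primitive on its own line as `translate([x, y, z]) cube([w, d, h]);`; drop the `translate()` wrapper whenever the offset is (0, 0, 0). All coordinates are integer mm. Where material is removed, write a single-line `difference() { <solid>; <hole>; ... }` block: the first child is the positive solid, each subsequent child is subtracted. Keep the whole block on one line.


difference() { cube([2632, 143, 2604]); translate([544, 0, 789]) cube([782, 143, 1565]); }


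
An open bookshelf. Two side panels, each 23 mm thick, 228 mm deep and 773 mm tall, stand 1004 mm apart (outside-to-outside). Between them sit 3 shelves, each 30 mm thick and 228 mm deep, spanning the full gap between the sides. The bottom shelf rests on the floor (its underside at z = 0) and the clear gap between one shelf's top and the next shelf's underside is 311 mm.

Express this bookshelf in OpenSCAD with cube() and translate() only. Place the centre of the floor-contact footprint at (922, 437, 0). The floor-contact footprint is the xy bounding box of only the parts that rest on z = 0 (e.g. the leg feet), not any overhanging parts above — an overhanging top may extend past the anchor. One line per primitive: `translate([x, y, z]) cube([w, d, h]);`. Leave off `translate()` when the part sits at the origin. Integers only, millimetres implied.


translate([420, 323, 0]) cube([23, 228, 773]);
translate([1401, 323, 0]) cube([23, 228, 773]);
translate([443, 323, 0]) cube([958, 228, 30]);
translate([443, 323, 341]) cube([958, 228, 30]);
translate([443, 323, 682]) cube([958, 228, 30]);


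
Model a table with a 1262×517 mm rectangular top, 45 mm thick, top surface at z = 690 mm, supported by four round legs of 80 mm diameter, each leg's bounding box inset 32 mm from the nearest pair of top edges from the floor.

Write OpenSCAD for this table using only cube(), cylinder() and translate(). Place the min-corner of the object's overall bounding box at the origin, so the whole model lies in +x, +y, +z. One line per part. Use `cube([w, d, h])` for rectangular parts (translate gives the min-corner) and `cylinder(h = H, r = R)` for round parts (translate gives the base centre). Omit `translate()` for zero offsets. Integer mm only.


translate([0, 0, 645]) cube([1262, 517, 45]);
translate([72, 72, 0]) cylinder(h = 645, r = 40);
translate([1190, 72, 0]) cylinder(h = 645, r = 40);
translate([72, 445, 0]) cylinder(h = 645, r = 40);
translate([1190, 445, 0]) cylinder(h = 645, r = 40);


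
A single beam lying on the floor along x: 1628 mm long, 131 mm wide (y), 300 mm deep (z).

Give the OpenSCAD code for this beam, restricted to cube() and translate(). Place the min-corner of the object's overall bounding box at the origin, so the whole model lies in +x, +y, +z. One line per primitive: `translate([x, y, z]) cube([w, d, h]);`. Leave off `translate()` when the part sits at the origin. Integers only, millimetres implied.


cube([1628, 131, 300]);


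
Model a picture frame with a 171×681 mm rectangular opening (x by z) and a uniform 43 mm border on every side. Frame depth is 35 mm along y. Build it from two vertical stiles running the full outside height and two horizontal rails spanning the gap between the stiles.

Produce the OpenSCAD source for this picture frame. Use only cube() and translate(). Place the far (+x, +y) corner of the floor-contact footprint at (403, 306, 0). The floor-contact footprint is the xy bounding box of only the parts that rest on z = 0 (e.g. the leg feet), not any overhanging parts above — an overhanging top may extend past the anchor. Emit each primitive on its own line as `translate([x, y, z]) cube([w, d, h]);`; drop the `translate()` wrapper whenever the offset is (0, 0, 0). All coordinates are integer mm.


translate([146, 271, 0]) cube([43, 35, 767]);
translate([360, 271, 0]) cube([43, 35, 767]);
translate([189, 271, 0]) cube([171, 35, 43]);
translate([189, 271, 724]) cube([171, 35, 43]);


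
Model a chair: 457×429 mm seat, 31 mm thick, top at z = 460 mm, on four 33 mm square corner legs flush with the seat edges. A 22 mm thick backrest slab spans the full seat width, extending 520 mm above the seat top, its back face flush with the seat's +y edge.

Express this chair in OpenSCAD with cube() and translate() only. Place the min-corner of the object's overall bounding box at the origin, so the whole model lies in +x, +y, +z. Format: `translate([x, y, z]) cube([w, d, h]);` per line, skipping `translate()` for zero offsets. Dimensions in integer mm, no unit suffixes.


translate([0, 0, 429]) cube([457, 429, 31]);
cube([33, 33, 429]);
translate([424, 0, 0]) cube([33, 33, 429]);
translate([0, 396, 0]) cube([33, 33, 429]);
translate([424, 396, 0]) cube([33, 33, 429]);
translate([0, 407, 460]) cube([457, 22, 520]);


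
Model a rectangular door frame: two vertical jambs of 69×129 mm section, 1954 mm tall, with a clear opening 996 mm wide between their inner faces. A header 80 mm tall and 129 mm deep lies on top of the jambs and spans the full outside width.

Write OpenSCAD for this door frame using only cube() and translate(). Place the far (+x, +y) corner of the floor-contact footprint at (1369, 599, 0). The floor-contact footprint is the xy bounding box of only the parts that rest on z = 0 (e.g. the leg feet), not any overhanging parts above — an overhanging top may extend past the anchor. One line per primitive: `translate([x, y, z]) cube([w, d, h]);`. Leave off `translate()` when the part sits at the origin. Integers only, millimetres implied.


translate([235, 470, 0]) cube([69, 129, 1954]);
translate([1300, 470, 0]) cube([69, 129, 1954]);
translate([235, 470, 1954]) cube([1134, 129, 80]);


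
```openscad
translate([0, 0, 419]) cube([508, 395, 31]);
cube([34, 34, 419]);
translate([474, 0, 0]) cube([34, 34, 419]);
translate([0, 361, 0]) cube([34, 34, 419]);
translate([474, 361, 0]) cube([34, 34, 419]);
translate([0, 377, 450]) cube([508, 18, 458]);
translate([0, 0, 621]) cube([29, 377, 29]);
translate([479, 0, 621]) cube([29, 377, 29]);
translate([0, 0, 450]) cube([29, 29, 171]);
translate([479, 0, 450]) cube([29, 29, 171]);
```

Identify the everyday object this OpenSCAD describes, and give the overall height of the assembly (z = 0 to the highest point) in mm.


A chair. The overall height is 908 mm.

A slab on four corner posts with a tall panel at the back — a chair. The seat slab sits at z = 419 with thickness 31, and the 458 mm backrest starts at the seat top, so the overall height is 419 + 31 + 458 = 908 mm.


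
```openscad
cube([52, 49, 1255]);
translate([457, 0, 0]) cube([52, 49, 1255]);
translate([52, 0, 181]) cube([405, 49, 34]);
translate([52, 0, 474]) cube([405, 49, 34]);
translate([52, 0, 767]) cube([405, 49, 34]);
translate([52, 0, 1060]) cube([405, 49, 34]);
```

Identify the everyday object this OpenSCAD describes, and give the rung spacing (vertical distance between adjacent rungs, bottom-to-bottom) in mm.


A ladder. The rung spacing is 293 mm.

Two tall 52×49 posts with 4 short bars between them — a ladder. Adjacent rungs sit at z = 181 and z = 474, so the spacing is 474 − 181 = 293 mm.


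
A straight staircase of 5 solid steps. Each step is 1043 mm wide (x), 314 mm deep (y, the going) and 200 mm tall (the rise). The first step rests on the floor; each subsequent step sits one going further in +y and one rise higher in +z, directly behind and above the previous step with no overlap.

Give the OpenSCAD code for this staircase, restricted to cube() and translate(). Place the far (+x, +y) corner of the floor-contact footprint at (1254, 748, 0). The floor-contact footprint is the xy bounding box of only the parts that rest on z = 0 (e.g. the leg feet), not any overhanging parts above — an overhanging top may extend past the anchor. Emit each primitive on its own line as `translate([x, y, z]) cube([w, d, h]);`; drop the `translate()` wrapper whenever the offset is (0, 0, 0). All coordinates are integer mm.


translate([211, 434, 0]) cube([1043, 314, 200]);
translate([211, 748, 200]) cube([1043, 314, 200]);
translate([211, 1062, 400]) cube([1043, 314, 200]);
translate([211, 1376, 600]) cube([1043, 314, 200]);
translate([211, 1690, 800]) cube([1043, 314, 200]);


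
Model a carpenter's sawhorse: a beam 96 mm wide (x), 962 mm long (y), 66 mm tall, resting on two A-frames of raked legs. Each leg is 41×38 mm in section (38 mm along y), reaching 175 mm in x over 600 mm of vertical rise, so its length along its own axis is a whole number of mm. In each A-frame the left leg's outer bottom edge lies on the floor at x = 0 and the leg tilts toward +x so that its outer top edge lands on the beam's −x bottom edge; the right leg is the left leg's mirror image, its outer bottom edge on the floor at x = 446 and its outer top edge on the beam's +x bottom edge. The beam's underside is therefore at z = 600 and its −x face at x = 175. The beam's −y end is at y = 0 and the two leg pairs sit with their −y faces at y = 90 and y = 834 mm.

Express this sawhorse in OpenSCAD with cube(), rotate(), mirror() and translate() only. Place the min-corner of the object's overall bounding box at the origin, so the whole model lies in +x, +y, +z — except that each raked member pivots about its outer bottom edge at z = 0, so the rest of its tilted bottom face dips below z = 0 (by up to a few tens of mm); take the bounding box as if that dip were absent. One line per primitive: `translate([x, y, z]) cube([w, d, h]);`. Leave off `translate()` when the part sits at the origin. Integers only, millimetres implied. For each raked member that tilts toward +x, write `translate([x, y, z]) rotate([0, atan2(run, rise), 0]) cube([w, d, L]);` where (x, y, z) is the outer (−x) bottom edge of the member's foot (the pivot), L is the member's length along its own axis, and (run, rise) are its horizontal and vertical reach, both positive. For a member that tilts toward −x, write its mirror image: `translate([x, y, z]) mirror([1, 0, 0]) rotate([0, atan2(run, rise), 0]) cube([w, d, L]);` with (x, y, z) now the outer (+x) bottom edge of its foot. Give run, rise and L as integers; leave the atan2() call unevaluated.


translate([175, 0, 600]) cube([96, 962, 66]);
translate([0, 90, 0]) rotate([0, atan2(175, 600), 0]) cube([41, 38, 625]);
translate([446, 90, 0]) mirror([1, 0, 0]) rotate([0, atan2(175, 600), 0]) cube([41, 38, 625]);
translate([0, 834, 0]) rotate([0, atan2(175, 600), 0]) cube([41, 38, 625]);
translate([446, 834, 0]) mirror([1, 0, 0]) rotate([0, atan2(175, 600), 0]) cube([41, 38, 625]);


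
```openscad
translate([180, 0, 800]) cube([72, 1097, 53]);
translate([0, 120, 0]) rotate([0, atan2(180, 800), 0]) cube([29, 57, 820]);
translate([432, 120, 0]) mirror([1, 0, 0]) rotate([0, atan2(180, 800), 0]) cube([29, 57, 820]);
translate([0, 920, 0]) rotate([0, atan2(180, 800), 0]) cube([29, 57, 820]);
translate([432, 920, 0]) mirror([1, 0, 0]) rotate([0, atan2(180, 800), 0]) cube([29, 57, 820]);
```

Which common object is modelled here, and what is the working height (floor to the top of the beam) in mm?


A sawhorse. The overall height is 853 mm.

A beam across two mirrored pairs of raked legs — a sawhorse. The beam's underside is at z = 800 (matching the legs' vertical rise in atan2(180, 800)) and the beam is 53 mm tall, so its top is at 800 + 53 = 853 mm. The raked legs top out at the beam's underside, so that is the highest point.
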